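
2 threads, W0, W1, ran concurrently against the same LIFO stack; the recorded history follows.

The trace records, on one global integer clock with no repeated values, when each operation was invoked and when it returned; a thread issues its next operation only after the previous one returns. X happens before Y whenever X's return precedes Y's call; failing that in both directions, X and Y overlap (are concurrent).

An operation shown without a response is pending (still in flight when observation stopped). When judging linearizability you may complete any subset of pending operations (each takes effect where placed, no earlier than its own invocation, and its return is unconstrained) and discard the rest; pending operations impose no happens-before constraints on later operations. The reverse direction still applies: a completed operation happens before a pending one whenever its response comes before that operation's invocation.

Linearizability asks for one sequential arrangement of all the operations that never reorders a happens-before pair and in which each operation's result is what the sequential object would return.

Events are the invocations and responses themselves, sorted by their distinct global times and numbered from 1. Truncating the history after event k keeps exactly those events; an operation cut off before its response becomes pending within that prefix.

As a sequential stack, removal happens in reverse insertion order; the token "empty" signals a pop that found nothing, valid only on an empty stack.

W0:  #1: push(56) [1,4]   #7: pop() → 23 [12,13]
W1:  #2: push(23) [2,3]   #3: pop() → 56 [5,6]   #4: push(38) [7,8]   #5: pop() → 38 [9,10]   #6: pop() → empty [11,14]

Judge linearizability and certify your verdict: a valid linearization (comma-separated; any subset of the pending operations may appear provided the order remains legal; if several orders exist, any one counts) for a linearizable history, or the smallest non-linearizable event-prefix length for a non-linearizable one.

linearizable — witness: #2, #1, #3, #4, #5, #7, #6

after step 1 (#2 push(23)): stack <23>
after step 2 (#1 push(56)): stack <23,56>
after step 3 (#3 pop() → 56): stack <23>
after step 4 (#4 push(38)): stack <23,38>
after step 5 (#5 pop() → 38): stack <23>
after step 6 (#7 pop() → 23): stack <>
after step 7 (#6 pop() → empty): stack <>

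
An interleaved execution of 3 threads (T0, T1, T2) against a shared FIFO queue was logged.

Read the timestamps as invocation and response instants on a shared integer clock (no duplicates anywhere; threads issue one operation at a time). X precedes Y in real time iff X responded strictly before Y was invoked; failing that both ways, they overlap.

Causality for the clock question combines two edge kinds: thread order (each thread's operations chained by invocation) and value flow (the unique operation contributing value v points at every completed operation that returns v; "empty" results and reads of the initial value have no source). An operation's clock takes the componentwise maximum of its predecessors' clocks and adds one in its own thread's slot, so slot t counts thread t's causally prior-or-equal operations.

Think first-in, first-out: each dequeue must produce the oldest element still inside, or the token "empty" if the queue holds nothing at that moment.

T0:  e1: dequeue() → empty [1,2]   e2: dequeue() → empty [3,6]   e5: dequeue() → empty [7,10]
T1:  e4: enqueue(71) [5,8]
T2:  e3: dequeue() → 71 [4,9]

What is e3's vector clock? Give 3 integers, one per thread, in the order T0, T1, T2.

(0, 1, 1)

e4, invoked 5, has no incoming edges; only T1's bump applies → (0, 1, 0)
e1, invoked 1, has no incoming edges; only T0's bump applies → (1, 0, 0)
merge at e3 (invoked 4): VC(e4)=(0, 1, 0), own-thread bump on T2 → (0, 1, 1)
merge at e2 (invoked 3): VC(e1)=(1, 0, 0), own-thread bump on T0 → (2, 0, 0)
merge at e5 (invoked 7): VC(e2)=(2, 0, 0), own-thread bump on T0 → (3, 0, 0)
target: VC(e3) = (0, 1, 1)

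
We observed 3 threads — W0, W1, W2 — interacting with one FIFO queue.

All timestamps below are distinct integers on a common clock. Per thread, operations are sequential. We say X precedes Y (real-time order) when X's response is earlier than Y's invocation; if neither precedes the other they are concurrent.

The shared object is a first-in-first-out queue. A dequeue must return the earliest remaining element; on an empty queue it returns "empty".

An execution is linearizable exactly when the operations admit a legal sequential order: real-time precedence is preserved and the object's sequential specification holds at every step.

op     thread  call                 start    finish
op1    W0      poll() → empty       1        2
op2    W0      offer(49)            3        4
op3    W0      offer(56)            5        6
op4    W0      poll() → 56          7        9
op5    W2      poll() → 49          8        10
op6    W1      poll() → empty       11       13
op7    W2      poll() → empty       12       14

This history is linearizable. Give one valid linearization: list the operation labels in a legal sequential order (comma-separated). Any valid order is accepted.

op1, op2, op3, op5, op4, op6, op7

step 1: op1 poll() → empty — queue <>
step 2: op2 offer(49) — queue <49>
step 3: op3 offer(56) — queue <49,56>
step 4: op5 poll() → 49 — queue <56>
step 5: op4 poll() → 56 — queue <>
step 6: op6 poll() → empty — queue <>
step 7: op7 poll() → empty — queue <>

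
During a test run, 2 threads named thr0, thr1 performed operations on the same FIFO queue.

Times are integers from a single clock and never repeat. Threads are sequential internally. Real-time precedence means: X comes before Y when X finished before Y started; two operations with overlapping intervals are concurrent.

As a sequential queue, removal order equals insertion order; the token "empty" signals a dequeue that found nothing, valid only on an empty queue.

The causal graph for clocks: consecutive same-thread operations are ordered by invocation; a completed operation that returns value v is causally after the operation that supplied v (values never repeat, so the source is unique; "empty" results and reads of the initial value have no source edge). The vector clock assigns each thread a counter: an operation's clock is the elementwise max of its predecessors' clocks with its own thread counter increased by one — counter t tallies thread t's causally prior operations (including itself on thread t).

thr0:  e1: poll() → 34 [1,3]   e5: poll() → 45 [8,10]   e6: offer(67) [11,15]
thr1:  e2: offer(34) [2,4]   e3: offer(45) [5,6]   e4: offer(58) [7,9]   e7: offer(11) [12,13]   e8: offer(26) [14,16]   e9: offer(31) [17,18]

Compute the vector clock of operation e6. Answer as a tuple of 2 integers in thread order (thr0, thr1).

(3, 2)

VC(e2, invoked at 2): no causal predecessors; +1 on thr1 → (0, 1)
invoked at 5, e3 merges VC(e2)=(0, 1) and bumps thr1's slot → (0, 2)
invoked at 1, e1 merges VC(e2)=(0, 1) and bumps thr0's slot → (1, 1)
invoked at 7, e4 merges VC(e3)=(0, 2) and bumps thr1's slot → (0, 3)
invoked at 12, e7 merges VC(e4)=(0, 3) and bumps thr1's slot → (0, 4)
invoked at 8, e5 merges VC(e1)=(1, 1), VC(e3)=(0, 2) and bumps thr0's slot → (2, 2)
invoked at 14, e8 merges VC(e7)=(0, 4) and bumps thr1's slot → (0, 5)
invoked at 11, e6 merges VC(e5)=(2, 2) and bumps thr0's slot → (3, 2)
invoked at 17, e9 merges VC(e8)=(0, 5) and bumps thr1's slot → (0, 6)
target: VC(e6) = (3, 2)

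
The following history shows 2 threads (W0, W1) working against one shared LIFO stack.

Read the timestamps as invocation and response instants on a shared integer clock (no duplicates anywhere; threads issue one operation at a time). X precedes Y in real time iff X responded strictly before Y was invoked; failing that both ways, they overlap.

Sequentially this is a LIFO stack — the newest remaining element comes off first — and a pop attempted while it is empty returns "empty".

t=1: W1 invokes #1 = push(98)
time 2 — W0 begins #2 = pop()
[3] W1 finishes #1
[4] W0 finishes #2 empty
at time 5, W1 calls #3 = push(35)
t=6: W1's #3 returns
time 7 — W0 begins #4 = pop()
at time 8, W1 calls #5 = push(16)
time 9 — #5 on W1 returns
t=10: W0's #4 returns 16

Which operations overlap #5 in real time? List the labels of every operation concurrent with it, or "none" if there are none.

#4

#5 spans [8,9]; an op avoiding the whole window 8..9 is ordered, any other is concurrent
#1 [1,3]: before
#2 [2,4]: before
#3 [5,6]: before
#4 [7,10]: concurrent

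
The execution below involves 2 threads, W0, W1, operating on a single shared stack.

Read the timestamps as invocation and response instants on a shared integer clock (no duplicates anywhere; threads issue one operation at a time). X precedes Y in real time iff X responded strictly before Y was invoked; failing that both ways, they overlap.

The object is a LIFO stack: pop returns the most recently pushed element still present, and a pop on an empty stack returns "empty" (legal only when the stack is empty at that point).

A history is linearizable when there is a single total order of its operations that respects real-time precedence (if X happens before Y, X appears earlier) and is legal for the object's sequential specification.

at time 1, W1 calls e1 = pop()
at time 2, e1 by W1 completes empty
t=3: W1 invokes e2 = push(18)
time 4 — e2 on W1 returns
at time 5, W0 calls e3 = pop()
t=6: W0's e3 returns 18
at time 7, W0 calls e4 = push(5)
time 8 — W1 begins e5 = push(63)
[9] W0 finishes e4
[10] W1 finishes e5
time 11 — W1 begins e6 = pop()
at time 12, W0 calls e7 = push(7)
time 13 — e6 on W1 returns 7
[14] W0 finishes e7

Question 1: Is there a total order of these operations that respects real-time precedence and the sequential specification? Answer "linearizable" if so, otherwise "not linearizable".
witness order: e1, e2, e3, e4, e5, e7, e6
step 1: e1 pop() → empty — stack <>
step 2: e2 push(18) — stack <18>
step 3: e3 pop() → 18 — stack <>
step 4: e4 push(5) — stack <5>
step 5: e5 push(63) — stack <5,63>
step 6: e7 push(7) — stack <5,63,7>
step 7: e6 pop() → 7 — stack <5,63>

linearizable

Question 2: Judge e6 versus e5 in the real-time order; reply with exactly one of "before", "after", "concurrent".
Answer: after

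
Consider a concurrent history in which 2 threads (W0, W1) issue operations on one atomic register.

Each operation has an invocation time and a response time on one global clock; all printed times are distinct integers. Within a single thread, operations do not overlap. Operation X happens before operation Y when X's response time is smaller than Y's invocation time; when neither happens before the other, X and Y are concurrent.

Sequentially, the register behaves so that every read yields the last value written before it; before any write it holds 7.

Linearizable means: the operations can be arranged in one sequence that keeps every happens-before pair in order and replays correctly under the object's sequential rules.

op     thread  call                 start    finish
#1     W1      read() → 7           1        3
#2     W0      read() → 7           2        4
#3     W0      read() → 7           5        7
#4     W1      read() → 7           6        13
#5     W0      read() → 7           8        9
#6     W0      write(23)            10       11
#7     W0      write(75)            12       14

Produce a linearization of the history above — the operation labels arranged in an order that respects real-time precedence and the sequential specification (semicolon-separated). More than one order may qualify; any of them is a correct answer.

step 1: #1 read() → 7 — value 7
step 2: #2 read() → 7 — value 7
step 3: #3 read() → 7 — value 7
step 4: #4 read() → 7 — value 7
step 5: #5 read() → 7 — value 7
step 6: #6 write(23) — value 23
step 7: #7 write(75) — value 75

#1; #2; #3; #4; #5; #6; #7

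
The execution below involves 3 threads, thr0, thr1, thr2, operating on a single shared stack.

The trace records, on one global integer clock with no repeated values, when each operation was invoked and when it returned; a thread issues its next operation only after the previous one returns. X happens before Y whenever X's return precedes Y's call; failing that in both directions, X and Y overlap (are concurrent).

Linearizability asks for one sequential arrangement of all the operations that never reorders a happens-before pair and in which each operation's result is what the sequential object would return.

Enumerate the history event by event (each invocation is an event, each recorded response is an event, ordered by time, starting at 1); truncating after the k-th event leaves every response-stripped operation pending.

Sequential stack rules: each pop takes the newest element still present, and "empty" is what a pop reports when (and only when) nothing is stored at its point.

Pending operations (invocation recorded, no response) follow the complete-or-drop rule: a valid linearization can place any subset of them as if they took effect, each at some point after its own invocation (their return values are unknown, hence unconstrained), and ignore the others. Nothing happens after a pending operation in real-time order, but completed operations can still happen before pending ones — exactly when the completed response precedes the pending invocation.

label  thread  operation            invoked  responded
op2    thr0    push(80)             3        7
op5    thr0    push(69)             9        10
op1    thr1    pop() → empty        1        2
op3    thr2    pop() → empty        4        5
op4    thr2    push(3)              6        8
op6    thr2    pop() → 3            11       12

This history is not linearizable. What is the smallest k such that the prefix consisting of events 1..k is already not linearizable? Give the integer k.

events 1..11 are still linearizable — one witness is op1, op3, op2, op4, op5:
1. op1 pop() → empty, leaving stack <>
2. op3 pop() → empty, leaving stack <>
3. op2 push(80), leaving stack <80>
4. op4 push(3), leaving stack <80,3>
5. op5 push(69), leaving stack <80,3,69>
once event 12 joins (op6's response, time 12), exhaustive search finds no witness
sample order op1, op2, op3, op4, op5, op6 stalls at step 3 — op3 pop() → empty has no legal effect
sample order op1, op3, op2, op4, op5, op6 stalls at step 6 — op6 pop() → 3 has no legal effect

12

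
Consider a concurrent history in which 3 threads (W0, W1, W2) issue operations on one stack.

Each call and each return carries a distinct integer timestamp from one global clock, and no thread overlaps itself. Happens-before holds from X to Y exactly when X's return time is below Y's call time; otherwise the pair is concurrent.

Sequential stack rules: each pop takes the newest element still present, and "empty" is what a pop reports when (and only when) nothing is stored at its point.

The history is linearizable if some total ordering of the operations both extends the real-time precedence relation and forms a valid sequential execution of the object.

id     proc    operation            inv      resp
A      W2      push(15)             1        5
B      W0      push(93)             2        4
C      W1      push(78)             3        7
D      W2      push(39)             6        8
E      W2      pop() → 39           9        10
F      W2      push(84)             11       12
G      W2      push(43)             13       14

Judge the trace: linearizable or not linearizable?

linearizable

witness order: A, B, C, D, E, F, G
after step 1 (A push(15)): stack <15>
after step 2 (B push(93)): stack <15,93>
after step 3 (C push(78)): stack <15,93,78>
after step 4 (D push(39)): stack <15,93,78,39>
after step 5 (E pop() → 39): stack <15,93,78>
after step 6 (F push(84)): stack <15,93,78,84>
after step 7 (G push(43)): stack <15,93,78,84,43>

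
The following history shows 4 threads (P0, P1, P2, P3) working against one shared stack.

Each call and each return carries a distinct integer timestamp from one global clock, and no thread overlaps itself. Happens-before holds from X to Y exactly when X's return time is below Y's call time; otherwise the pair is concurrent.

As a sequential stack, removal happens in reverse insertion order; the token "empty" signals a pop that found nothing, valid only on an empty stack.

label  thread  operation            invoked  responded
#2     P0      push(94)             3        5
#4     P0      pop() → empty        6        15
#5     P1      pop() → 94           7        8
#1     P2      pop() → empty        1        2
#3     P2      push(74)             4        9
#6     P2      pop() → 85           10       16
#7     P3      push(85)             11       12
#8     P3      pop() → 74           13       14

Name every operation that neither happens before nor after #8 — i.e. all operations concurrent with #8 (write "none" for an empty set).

#8 runs from 13 to 14; window-overlapping ops are concurrent
#1 [1,2]: before
#2 [3,5]: before
#3 [4,9]: before
#4 [6,15]: concurrent
#5 [7,8]: before
#6 [10,16]: concurrent
#7 [11,12]: before

#4, #6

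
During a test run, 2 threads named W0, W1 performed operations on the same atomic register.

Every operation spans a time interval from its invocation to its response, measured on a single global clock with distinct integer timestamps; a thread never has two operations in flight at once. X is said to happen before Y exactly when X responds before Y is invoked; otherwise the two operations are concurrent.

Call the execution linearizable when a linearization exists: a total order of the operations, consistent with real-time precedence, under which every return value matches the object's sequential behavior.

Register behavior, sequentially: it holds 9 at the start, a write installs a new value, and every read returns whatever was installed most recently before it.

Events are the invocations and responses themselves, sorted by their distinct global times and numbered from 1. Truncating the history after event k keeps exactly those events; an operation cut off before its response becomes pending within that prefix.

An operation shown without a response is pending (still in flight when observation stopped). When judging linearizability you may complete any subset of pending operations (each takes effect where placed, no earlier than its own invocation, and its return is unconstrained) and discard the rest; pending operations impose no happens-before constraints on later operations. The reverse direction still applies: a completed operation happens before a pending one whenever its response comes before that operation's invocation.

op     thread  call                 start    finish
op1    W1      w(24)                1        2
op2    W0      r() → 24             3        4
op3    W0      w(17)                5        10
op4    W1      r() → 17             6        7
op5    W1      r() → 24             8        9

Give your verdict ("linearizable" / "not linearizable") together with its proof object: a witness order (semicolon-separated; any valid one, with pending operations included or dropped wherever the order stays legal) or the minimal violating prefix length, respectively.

events 1..8 are fine; event 9 — the response of op5 at time 9 — makes the prefix non-linearizable
one real-time candidate order over the 4 completed operations — the atomic register replay rejects it
including or dropping the 1 pending operation (op3) in any combination fails
e.g. op1, op2, op4, op5 (pending dropped): illegal at step 3, since op4 r() → 17 cannot apply there

not linearizable — minimal violating prefix: 9 events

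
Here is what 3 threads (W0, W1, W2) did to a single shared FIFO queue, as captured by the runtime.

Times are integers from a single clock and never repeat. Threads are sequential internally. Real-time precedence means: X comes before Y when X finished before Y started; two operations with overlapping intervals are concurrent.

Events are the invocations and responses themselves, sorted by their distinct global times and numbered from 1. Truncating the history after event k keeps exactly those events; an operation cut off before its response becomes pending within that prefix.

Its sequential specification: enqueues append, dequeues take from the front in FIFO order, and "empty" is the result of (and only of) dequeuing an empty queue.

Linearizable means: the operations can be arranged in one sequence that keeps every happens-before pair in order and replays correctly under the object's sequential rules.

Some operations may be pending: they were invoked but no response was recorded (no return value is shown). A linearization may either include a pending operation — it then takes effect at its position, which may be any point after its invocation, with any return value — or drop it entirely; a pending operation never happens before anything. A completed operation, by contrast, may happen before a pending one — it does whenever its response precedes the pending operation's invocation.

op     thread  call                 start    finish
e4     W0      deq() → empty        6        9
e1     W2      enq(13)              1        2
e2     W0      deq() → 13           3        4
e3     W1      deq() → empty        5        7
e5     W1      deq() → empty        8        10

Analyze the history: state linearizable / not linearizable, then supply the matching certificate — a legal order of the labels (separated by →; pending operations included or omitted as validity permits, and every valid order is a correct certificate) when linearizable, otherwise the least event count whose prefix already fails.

linearizable — witness: e1 → e2 → e3 → e4 → e5

step 1: e1 enq(13) — queue <13>
step 2: e2 deq() → 13 — queue <>
step 3: e3 deq() → empty — queue <>
step 4: e4 deq() → empty — queue <>
step 5: e5 deq() → empty — queue <>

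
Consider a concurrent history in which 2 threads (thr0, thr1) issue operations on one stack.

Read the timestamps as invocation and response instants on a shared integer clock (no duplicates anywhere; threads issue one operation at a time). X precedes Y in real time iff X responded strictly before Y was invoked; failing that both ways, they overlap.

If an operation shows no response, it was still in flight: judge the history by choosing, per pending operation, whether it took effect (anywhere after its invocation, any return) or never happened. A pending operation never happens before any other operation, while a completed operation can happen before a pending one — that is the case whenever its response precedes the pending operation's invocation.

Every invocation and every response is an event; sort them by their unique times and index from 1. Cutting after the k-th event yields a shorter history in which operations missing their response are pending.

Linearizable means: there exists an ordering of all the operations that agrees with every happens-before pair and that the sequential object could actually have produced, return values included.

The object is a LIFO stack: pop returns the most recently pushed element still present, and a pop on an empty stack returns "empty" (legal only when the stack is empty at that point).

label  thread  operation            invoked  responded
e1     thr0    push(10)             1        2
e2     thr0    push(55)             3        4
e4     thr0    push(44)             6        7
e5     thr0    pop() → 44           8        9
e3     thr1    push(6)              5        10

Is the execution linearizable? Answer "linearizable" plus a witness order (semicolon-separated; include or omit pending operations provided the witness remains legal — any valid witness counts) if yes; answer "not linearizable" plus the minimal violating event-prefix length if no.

linearizable — witness: e1; e2; e3; e4; e5

after step 1 (e1 push(10)): stack <10>
after step 2 (e2 push(55)): stack <10,55>
after step 3 (e3 push(6)): stack <10,55,6>
after step 4 (e4 push(44)): stack <10,55,6,44>
after step 5 (e5 pop() → 44): stack <10,55,6>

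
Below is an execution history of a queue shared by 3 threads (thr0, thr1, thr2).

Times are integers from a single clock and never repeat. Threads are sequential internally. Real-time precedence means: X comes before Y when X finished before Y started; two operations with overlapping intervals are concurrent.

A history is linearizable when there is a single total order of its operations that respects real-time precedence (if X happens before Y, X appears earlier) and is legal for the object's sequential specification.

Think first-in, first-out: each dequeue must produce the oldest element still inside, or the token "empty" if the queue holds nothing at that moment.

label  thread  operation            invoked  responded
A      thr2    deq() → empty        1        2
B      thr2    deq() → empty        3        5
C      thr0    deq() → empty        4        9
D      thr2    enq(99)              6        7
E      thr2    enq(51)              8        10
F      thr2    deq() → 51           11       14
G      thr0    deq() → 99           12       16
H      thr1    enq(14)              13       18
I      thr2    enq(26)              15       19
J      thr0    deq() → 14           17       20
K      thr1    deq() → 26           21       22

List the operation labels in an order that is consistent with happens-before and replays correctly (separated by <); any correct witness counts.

A < B < C < D < E < G < F < H < I < J < K

step 1: A deq() → empty — queue <>
step 2: B deq() → empty — queue <>
step 3: C deq() → empty — queue <>
step 4: D enq(99) — queue <99>
step 5: E enq(51) — queue <99,51>
step 6: G deq() → 99 — queue <51>
step 7: F deq() → 51 — queue <>
step 8: H enq(14) — queue <14>
step 9: I enq(26) — queue <14,26>
step 10: J deq() → 14 — queue <26>
step 11: K deq() → 26 — queue <>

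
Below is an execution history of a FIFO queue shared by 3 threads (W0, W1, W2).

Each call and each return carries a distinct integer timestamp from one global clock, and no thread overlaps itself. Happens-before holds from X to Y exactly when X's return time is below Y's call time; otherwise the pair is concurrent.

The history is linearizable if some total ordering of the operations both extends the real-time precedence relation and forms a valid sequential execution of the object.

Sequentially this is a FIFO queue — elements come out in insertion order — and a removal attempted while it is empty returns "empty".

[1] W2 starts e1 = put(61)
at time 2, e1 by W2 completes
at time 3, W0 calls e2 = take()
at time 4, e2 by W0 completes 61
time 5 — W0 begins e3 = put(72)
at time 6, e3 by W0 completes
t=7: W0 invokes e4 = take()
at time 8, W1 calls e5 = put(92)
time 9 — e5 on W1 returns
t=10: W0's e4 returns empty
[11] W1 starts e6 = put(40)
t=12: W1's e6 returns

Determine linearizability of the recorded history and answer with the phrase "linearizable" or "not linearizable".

not linearizable

prefix check: 1..9 passes, 1..10 fails once e4's time-10 response joins
no legal order exists: 2 real-time-consistent candidates over 5 completed FIFO queue operations, all rejected
e.g. e1, e2, e3, e4, e5: illegal at step 4, since e4 take() → empty cannot apply there
e.g. e1, e2, e3, e5, e4: illegal at step 5, since e4 take() → empty cannot apply there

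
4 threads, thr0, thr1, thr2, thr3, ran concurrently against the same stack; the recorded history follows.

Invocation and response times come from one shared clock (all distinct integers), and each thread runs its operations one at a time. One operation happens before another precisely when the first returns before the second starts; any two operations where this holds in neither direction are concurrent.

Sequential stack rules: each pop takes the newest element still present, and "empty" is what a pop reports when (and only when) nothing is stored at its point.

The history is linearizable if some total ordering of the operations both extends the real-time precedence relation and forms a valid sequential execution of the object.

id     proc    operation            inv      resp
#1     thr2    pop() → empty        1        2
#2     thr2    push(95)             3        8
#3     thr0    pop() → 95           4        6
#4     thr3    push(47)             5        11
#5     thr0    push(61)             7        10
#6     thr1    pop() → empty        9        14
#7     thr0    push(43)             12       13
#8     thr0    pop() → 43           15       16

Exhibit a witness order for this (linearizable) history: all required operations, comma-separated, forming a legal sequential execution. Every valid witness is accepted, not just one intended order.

step 1: #1 pop() → empty — stack <>
step 2: #2 push(95) — stack <95>
step 3: #3 pop() → 95 — stack <>
step 4: #6 pop() → empty — stack <>
step 5: #4 push(47) — stack <47>
step 6: #5 push(61) — stack <47,61>
step 7: #7 push(43) — stack <47,61,43>
step 8: #8 pop() → 43 — stack <47,61>

#1, #2, #3, #6, #4, #5, #7, #8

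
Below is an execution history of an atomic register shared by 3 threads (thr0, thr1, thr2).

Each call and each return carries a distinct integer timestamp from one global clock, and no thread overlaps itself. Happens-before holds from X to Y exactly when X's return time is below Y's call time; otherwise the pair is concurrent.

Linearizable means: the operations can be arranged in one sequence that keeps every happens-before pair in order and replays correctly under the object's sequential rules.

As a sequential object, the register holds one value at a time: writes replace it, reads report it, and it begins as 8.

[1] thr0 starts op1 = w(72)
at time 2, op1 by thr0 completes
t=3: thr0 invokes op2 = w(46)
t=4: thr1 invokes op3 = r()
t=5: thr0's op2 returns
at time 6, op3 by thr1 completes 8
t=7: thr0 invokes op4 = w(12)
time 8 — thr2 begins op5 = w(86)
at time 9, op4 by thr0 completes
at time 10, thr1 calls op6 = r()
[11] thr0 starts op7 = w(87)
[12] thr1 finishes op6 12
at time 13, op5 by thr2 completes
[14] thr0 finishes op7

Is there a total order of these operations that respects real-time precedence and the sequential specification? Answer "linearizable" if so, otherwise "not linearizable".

events 1..5 are fine; event 6 — the response of op3 at time 6 — makes the prefix non-linearizable
3 completed operations, 2 real-time-consistent orders — every atomic register replay fails
for example op1, op2, op3 fails at step 3: op3 r() → 8 is not legal there
for example op1, op3, op2 fails at step 2: op3 r() → 8 is not legal there

not linearizable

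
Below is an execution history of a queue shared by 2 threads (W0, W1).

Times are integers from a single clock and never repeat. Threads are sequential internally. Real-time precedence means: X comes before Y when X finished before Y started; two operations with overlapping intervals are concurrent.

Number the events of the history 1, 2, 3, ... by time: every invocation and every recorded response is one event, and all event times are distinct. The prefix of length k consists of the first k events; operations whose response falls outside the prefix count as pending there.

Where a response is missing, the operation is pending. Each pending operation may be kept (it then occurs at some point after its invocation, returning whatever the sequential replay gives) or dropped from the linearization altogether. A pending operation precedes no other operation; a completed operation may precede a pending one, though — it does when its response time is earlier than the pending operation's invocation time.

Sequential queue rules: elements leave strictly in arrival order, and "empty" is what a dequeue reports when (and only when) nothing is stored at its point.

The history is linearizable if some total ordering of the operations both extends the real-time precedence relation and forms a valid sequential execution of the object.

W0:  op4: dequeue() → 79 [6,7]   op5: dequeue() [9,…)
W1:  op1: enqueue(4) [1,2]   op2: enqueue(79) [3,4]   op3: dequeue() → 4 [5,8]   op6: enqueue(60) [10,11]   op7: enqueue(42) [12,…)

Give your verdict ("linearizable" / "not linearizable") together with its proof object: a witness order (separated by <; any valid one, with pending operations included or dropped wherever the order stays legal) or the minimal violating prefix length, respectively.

linearizable — witness: op1 < op2 < op3 < op4 < op5 < op6

after step 1 (op1 enqueue(4)): queue <4>
after step 2 (op2 enqueue(79)): queue <4,79>
after step 3 (op3 dequeue() → 4): queue <79>
after step 4 (op4 dequeue() → 79): queue <>
after step 5 (op5 dequeue() (pending, included)): queue <>
after step 6 (op6 enqueue(60)): queue <60>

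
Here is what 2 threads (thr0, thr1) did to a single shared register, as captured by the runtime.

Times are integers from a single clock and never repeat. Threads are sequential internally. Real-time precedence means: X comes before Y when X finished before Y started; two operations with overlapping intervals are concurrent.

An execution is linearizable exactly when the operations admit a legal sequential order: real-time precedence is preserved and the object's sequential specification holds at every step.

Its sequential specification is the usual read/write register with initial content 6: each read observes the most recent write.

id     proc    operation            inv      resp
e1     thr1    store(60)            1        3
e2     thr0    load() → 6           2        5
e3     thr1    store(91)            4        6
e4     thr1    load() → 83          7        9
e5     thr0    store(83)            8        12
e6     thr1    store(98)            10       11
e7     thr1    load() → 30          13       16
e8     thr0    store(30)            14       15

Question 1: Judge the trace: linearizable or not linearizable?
linearizable

one valid linearization: e2, e1, e3, e5, e4, e6, e8, e7
step 1: e2 load() → 6 — value 6
step 2: e1 store(60) — value 60
step 3: e3 store(91) — value 91
step 4: e5 store(83) — value 83
step 5: e4 load() → 83 — value 83
step 6: e6 store(98) — value 98
step 7: e8 store(30) — value 30
step 8: e7 load() → 30 — value 30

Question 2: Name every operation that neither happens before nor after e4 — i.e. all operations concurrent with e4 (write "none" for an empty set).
e5

overlap test against e4 [7,9]: concurrent iff the interval meets 7..9
e1 [1,3]: before
e2 [2,5]: before
e3 [4,6]: before
e5 [8,12]: concurrent
e6 [10,11]: after
e7 [13,16]: after
e8 [14,15]: after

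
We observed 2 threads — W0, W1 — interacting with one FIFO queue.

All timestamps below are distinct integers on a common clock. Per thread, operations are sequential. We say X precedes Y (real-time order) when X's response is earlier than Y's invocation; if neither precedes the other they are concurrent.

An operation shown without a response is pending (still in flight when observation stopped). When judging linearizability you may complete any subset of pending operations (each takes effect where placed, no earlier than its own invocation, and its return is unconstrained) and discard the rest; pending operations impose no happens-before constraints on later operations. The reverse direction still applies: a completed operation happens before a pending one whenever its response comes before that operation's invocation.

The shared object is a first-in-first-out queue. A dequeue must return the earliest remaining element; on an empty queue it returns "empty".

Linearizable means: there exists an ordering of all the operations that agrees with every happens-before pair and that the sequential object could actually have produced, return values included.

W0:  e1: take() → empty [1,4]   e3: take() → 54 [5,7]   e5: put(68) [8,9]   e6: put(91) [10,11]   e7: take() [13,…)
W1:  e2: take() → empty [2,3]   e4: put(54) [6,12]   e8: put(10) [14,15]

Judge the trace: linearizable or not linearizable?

linearizable

a witness: e1, e2, e4, e3, e5, e6, e7, e8
step 1: e1 take() → empty — queue <>
step 2: e2 take() → empty — queue <>
step 3: e4 put(54) — queue <54>
step 4: e3 take() → 54 — queue <>
step 5: e5 put(68) — queue <68>
step 6: e6 put(91) — queue <68,91>
step 7: e7 take() (pending, included) — queue <91>
step 8: e8 put(10) — queue <91,10>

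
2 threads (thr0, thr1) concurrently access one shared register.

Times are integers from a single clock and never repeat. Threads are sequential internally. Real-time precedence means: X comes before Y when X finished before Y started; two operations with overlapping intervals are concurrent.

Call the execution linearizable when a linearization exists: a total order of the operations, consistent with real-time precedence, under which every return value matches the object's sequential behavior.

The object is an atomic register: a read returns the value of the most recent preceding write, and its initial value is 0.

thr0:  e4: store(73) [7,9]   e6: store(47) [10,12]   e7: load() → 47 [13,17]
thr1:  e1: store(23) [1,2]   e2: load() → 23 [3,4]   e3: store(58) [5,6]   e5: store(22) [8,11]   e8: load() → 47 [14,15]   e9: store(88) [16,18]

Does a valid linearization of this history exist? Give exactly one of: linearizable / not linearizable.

witness order: e1, e2, e3, e4, e5, e6, e7, e8, e9
after step 1 (e1 store(23)): value 23
after step 2 (e2 load() → 23): value 23
after step 3 (e3 store(58)): value 58
after step 4 (e4 store(73)): value 73
after step 5 (e5 store(22)): value 22
after step 6 (e6 store(47)): value 47
after step 7 (e7 load() → 47): value 47
after step 8 (e8 load() → 47): value 47
after step 9 (e9 store(88)): value 88

linearizable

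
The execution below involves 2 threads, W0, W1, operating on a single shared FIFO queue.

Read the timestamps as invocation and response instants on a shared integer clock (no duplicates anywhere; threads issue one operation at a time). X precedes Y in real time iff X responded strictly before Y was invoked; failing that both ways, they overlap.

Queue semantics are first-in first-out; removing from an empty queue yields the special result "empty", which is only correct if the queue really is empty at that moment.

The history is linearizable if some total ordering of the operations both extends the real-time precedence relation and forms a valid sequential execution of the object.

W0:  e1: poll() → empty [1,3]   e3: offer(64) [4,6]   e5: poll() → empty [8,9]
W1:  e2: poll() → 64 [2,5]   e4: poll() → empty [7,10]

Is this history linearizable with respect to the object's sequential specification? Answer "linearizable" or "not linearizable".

witness order: e1, e3, e2, e4, e5
1. e1 poll() → empty, leaving queue <>
2. e3 offer(64), leaving queue <64>
3. e2 poll() → 64, leaving queue <>
4. e4 poll() → empty, leaving queue <>
5. e5 poll() → empty, leaving queue <>

linearizable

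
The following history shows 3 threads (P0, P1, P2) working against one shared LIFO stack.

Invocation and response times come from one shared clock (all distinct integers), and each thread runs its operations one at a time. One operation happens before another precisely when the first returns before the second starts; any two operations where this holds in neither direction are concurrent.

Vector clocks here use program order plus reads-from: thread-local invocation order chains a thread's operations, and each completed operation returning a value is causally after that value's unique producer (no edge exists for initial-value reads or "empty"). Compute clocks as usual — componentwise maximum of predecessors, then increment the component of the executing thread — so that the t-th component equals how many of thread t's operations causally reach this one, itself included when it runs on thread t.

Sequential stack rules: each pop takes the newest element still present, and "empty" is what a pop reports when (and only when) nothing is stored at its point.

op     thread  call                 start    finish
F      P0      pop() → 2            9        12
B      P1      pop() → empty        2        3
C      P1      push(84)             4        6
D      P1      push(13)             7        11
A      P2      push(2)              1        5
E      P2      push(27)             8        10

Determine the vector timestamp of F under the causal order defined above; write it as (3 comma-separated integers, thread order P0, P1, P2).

(1, 0, 1)

root op A, invoked 1: fresh clock plus P2's own tick → (0, 0, 1)
root op B, invoked 2: fresh clock plus P1's own tick → (0, 1, 0)
VC(E, invoked at 8): max of VC(A)=(0, 0, 1), then +1 on thread P2 → (0, 0, 2)
VC(C, invoked at 4): max of VC(B)=(0, 1, 0), then +1 on thread P1 → (0, 2, 0)
VC(F, invoked at 9): max of VC(A)=(0, 0, 1), then +1 on thread P0 → (1, 0, 1)
VC(D, invoked at 7): max of VC(C)=(0, 2, 0), then +1 on thread P1 → (0, 3, 0)
target: VC(F) = (1, 0, 1)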